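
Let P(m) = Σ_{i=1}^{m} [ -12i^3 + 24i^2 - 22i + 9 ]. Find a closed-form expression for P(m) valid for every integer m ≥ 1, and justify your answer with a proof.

We claim P(m) = -m(3m^3 - 2m^2 + 2m - 2) for all m ≥ 1.
For the base case m = 1: P(1) = -1, and the closed form gives -1. They agree.
Suppose the result is true for m = i, so P(i) = i(-3i^3 + 2i^2 - 2i + 2).
Then P(i+1) = P(i) + (-12i^3 - 12i^2 - 10i - 1) = (i(-3i^3 + 2i^2 - 2i + 2)) + (-12i^3 - 12i^2 - 10i - 1).
Simplifying, P(i+1) = -(i + 1)(3i^3 + 7i^2 + 7i + 1) = -(i+1)(3(i+1)^3 - 2(i+1)^2 + 2(i+1) - 2),
which is the closed form with m = i+1.
Hence, by induction on m, the claim holds for every m ≥ 1.

P(m) = -m(3m^3 - 2m^2 + 2m - 2)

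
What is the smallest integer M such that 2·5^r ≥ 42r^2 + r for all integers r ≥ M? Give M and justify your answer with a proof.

At r = 3: 250 < 381, so the inequality fails and M ≥ 4. We prove 2·5^r ≥ 42r^2 + r for all r ≥ 4.
For the base case r = 4: 2·5^r = 1250 and 42r^2 + r = 676, so 1250 ≥ 676.
Suppose the result is true for r = m, so 2·5^m ≥ 42m^2 + m.
Then 2·5^(m + 1) = 5·(2·5^m) ≥ 5·(42m^2 + m).
Also, for m ≥ 4 we have 5·(42m^2 + m) ≥ 42(m+1)^2 + (m+1), since 5·(42m^2 + m) − (42(m+1)^2 + (m+1)) = 168m^2 - 80m - 43, which is nonnegative for all m ≥ 4.
Combining, 2·5^(m + 1) ≥ 42(m+1)^2 + (m+1).
By the principle of mathematical induction, the result holds for all r ≥ 4.
Hence the smallest such M is 4.

M = 4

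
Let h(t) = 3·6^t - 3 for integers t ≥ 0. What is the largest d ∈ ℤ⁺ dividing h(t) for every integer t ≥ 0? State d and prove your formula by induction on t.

Computing the first values: h(0) = 0 and h(1) = 15; gcd(0, 15) = 15, so d ≤ 15.
We prove 15 | 3·6^t - 3 for all t ≥ 0 by induction on t.
Base step (t = 0): h(0) = 0 = 15·(0), so 15 | h(0).
Suppose the result is true for t = m, i.e. 15 | h(m). Then
h(m+1) = 3·6^(m+1) - 3 = 6·(3·6^m - 3) + 15 = 6·h(m) + 15. The first term is divisible by 15 by the inductive hypothesis, and 15 is divisible by 15. Hence 15 | h(m+1).
By the principle of mathematical induction, the result holds for all t ≥ 0.
Therefore the largest such d is 15.

d = 15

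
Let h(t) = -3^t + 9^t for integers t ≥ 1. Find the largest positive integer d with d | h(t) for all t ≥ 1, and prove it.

d = 6

Computing the first values: h(1) = 6 and h(2) = 72; gcd(6, 72) = 6, so d ≤ 6.
We prove 6 | -3^t + 9^t for all t ≥ 1 by induction on t.
Base step (t = 1): h(1) = 6 = 6·(1), so 6 | h(1).
Suppose the result is true for t = r, i.e. 6 | h(r). Then
9^{r+1} − 3^{r+1} = 9·9^r − 3·3^r = 9·(9^r − 3^r) + (6)·3^r. The first term is divisible by 6 by the inductive hypothesis, and the second term (6)·3^r is divisible by 6 since 6 | 6. Hence 6 | h(r+1).
By induction, the statement is established for all t ≥ 1.
Therefore the largest such d is 6.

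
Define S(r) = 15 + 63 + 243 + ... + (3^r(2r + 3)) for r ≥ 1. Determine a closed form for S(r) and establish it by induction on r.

S(r) = 3·3^r(r + 1) - 3

We claim S(r) = 3·3^r(r + 1) - 3 for all r ≥ 1.
Base case (r = 1): S(1) = 15, and the closed form gives 15. They agree.
Inductive step: suppose the statement holds for some k ≥ 1, so S(k) = 3·3^k(k + 1) - 3.
Then S(k+1) = S(k) + (3^(k + 1)(2k + 5)) = (3·3^k(k + 1) - 3) + (3^(k + 1)(2k + 5)).
Simplifying, S(k+1) = 9·3^k·k + 18·3^k - 3 = 3·3^(k+1)((k+1) + 1) - 3,
which is the closed form with r = k+1.
By induction, the statement is established for all r ≥ 1.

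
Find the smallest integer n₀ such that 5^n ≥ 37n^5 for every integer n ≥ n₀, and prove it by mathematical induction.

n₀ = 10

At n = 9: 1953125 < 2184813, so the inequality fails and n₀ ≥ 10. We prove 5^n ≥ 37n^5 for all n ≥ 10.
Base step (n = 10): 5^n = 9765625 and 37n^5 = 3700000, so 9765625 ≥ 3700000.
Inductive step: suppose the statement holds for some m ≥ 10, so 5^m ≥ 37m^5.
Then 5^(m + 1) = 5·(5^m) ≥ 5·(37m^5).
Also, for m ≥ 10 we have 5·(37m^5) ≥ 37(m+1)^5, since 5 ≥ (1 + 1/m)^5 for all m ≥ 10.
Combining, 5^(m + 1) ≥ 37(m+1)^5.
This completes the induction.
Hence the smallest such n₀ is 10.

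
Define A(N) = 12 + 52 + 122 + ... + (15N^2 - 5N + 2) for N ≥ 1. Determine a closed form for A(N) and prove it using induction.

A(N) = N(5N^2 + 5N + 2)

We claim A(N) = N(5N^2 + 5N + 2) for all N ≥ 1.
Base step (N = 1): A(1) = 12, and the closed form gives 12. They agree.
Inductive step: assume the claim holds for N = p, so A(p) = p(5p^2 + 5p + 2).
Then A(p+1) = A(p) + (15p^2 + 25p + 12) = (p(5p^2 + 5p + 2)) + (15p^2 + 25p + 12).
Simplifying, A(p+1) = (p + 1)(5p^2 + 15p + 12) = (p+1)(5(p+1)^2 + 5(p+1) + 2),
which is the closed form with N = p+1.
By induction, the statement is established for all N ≥ 1.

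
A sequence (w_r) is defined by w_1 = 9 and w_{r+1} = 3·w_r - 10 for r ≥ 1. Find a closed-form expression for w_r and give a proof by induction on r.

Computing the first terms: w_1 = 9, w_2 = 17, w_3 = 41. This suggests w_r = 4·3^(r - 1) + 5.
For the base case r = 1: the formula gives 9 = 9 = w_1.
Suppose the result is true for r = m, so w_m = 4·3^(m - 1) + 5.
Then w_{m+1} = 3·w_m - 10 = 3·(4·3^(m - 1) + 5) - 10 = 4·3^m + 5 = 4·3^((m+1) - 1) + 5,
which is the claimed formula at r = m+1.
This completes the induction.

w_r = 4·3^(r - 1) + 5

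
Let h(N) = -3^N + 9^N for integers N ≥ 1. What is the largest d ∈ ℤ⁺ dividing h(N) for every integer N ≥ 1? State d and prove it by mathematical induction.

Computing the first values: h(1) = 6 and h(2) = 72; gcd(6, 72) = 6, so d ≤ 6.
We prove 6 | -3^N + 9^N for all N ≥ 1 by induction on N.
Base step (N = 1): h(1) = 6 = 6·(1), so 6 | h(1).
For the inductive step, assume it holds for an arbitrary p ≥ 1, i.e. 6 | h(p). Then
9^{p+1} − 3^{p+1} = 9·9^p − 3·3^p = 9·(9^p − 3^p) + (6)·3^p. The first term is divisible by 6 by the inductive hypothesis, and the second term (6)·3^p is divisible by 6 since 6 | 6. Hence 6 | h(p+1).
This completes the induction.
Therefore the largest such d is 6.

d = 6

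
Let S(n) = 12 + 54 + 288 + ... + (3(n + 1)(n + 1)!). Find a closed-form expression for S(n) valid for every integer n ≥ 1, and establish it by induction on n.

S(n) = 3(n + 2)! - 6

We claim S(n) = 3(n + 2)! - 6 for all n ≥ 1.
For the base case n = 1: S(1) = 12, and the closed form gives 12. They agree.
Inductive step: assume the claim holds for n = j, so S(j) = 3(j + 2)! - 6.
Then S(j+1) = S(j) + (3(j + 2)(j + 2)!) = (3(j + 2)! - 6) + (3(j + 2)(j + 2)!).
Simplifying, S(j+1) = 3((j+1) + 2)! - 6,
which is the closed form with n = j+1.
By induction, the statement is established for all n ≥ 1.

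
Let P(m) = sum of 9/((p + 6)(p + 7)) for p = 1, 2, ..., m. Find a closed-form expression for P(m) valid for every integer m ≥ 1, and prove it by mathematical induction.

P(m) = 9m/(7(m + 7))

We claim P(m) = 9m/(7(m + 7)) for all m ≥ 1.
Base step (m = 1): P(1) = 9/56, and the closed form gives 9/56. They agree.
Inductive step: assume the claim holds for m = p, so P(p) = 9p/(7(p + 7)).
Then P(p+1) = P(p) + (9/((p + 7)(p + 8))) = (9p/(7(p + 7))) + (9/((p + 7)(p + 8))).
Simplifying, P(p+1) = 9(p + 1)/(7(p + 8)) = 9(p+1)/(7((p+1) + 7)),
which is the closed form with m = p+1.
By the principle of mathematical induction, the result holds for all m ≥ 1.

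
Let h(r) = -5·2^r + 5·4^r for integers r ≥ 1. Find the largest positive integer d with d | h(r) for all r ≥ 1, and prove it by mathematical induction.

d = 10

Computing the first values: h(1) = 10 and h(2) = 60; gcd(10, 60) = 10, so d ≤ 10.
We prove 10 | -5·2^r + 5·4^r for all r ≥ 1 by induction on r.
For the base case r = 1: h(1) = 10 = 10·(1), so 10 | h(1).
For the inductive step, assume it holds for an arbitrary j ≥ 1, i.e. 10 | h(j). Then
h(j+1) − 4·h(j) = (-5·2^(j+1) + 5·4^(j+1)) − 4·(-5·2^j + 5·4^j) = (-5)·2^j·(2 − 4) = (10)·2^j. Since 10 | h(j) by the inductive hypothesis, 10 | 4·h(j); and 10 | 10 since 10 = 10·1. Therefore 10 | h(j+1).
By the principle of mathematical induction, the result holds for all r ≥ 1.
Therefore the largest such d is 10.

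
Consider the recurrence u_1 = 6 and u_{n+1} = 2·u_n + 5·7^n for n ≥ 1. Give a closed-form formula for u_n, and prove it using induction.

u_n = -2^(n - 1) + 7^n

Computing the first terms: u_1 = 6, u_2 = 47, u_3 = 339. This suggests u_n = -2^(n - 1) + 7^n.
Base case (n = 1): the formula gives 6 = 6 = u_1.
Inductive step: assume the claim holds for n = i, so u_i = -2^(i - 1) + 7^i.
Then u_{i+1} = 2·u_i + 5·7^i = 2·(-2^(i - 1) + 7^i) + 5·7^i = -2^i + 7^(i + 1) = -2^((i+1) - 1) + 7^(i+1),
which is the claimed formula at n = i+1.
By induction, the statement is established for all n ≥ 1.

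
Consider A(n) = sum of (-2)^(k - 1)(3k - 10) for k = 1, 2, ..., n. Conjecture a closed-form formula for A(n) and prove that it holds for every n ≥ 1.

We claim A(n) = (-2)^n(-n + 3) - 3 for all n ≥ 1.
When n = 1: A(1) = -7, and the closed form gives -7. They agree.
Inductive step: assume the claim holds for n = k, so A(k) = (-2)^k(-k + 3) - 3.
Then A(k+1) = A(k) + ((-2)^k(3k - 7)) = ((-2)^k(-k + 3) - 3) + ((-2)^k(3k - 7)).
Simplifying, A(k+1) = 2(-2)^k·k - 4(-2)^k - 3 = (-2)^(k+1)(-(k+1) + 3) - 3,
which is the closed form with n = k+1.
By induction, the statement is established for all n ≥ 1.

A(n) = (-2)^n(-n + 3) - 3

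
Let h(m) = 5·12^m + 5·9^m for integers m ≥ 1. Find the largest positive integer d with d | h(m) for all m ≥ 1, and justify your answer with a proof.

Computing the first values: h(1) = 105 and h(2) = 1125; gcd(105, 1125) = 15, so d ≤ 15.
We prove 15 | 5·12^m + 5·9^m for all m ≥ 1 by induction on m.
For the base case m = 1: h(1) = 105 = 15·(7), so 15 | h(1).
Inductive step: assume the claim holds for m = i, i.e. 15 | h(i). Then
h(i+1) − 12·h(i) = (5·12^(i+1) + 5·9^(i+1)) − 12·(5·12^i + 5·9^i) = (5)·9^i·(9 − 12) = (-15)·9^i. Since 15 | h(i) by the inductive hypothesis, 15 | 12·h(i); and 15 | -15 since -15 = 15·-1. Therefore 15 | h(i+1).
By the principle of mathematical induction, the result holds for all m ≥ 1.
Therefore the largest such d is 15.

d = 15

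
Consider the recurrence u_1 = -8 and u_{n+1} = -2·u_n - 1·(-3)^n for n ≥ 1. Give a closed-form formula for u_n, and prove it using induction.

u_n = -5(-2)^(n - 1) + (-3)^n

Computing the first terms: u_1 = -8, u_2 = 19, u_3 = -47. This suggests u_n = -5(-2)^(n - 1) + (-3)^n.
Base step (n = 1): the formula gives -8 = -8 = u_1.
Inductive step: assume the claim holds for n = m, so u_m = -5(-2)^(m - 1) + (-3)^m.
Then u_{m+1} = -2·u_m - 1·(-3)^m = -2·(-5(-2)^(m - 1) + (-3)^m) - 1·(-3)^m = -5(-2)^m + (-3)^(m + 1) = -5(-2)^((m+1) - 1) + (-3)^(m+1),
which is the claimed formula at n = m+1.
This completes the induction.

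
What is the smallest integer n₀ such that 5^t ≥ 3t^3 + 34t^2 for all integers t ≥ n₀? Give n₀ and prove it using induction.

At t = 4: 625 < 736, so the inequality fails and n₀ ≥ 5. We prove 5^t ≥ 3t^3 + 34t^2 for all t ≥ 5.
Base step (t = 5): 5^t = 3125 and 3t^3 + 34t^2 = 1225, so 3125 ≥ 1225.
Suppose the result is true for t = r, so 5^r ≥ 3r^3 + 34r^2.
Then 5^(r + 1) = 5·(5^r) ≥ 5·(3r^3 + 34r^2).
Also, for r ≥ 5 we have 5·(3r^3 + 34r^2) ≥ 3(r+1)^3 + 34(r+1)^2, since 5·(3r^3 + 34r^2) − (3(r+1)^3 + 34(r+1)^2) = 12r^3 + 127r^2 - 77r - 37, which is nonnegative for all r ≥ 5.
Combining, 5^(r + 1) ≥ 3(r+1)^3 + 34(r+1)^2.
By the principle of mathematical induction, the result holds for all t ≥ 5.
Hence the smallest such n₀ is 5.

n₀ = 5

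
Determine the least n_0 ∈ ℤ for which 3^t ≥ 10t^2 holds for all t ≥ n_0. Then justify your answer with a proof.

At t = 5: 243 < 250, so the inequality fails and n_0 ≥ 6. We prove 3^t ≥ 10t^2 for all t ≥ 6.
For the base case t = 6: 3^t = 729 and 10t^2 = 360, so 729 ≥ 360.
Inductive step: assume the claim holds for t = m, so 3^m ≥ 10m^2.
Then 3^(m + 1) = 3·(3^m) ≥ 3·(10m^2).
Also, for m ≥ 6 we have 3·(10m^2) ≥ 10(m+1)^2, since 3 ≥ (1 + 1/m)^2 for all m ≥ 6.
Combining, 3^(m + 1) ≥ 10(m+1)^2.
By induction, the statement is established for all t ≥ 6.
Hence the smallest such n_0 is 6.

n_0 = 6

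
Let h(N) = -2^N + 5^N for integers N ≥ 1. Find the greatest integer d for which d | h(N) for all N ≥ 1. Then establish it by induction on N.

d = 3

Computing the first values: h(1) = 3 and h(2) = 21; gcd(3, 21) = 3, so d ≤ 3.
We prove 3 | -2^N + 5^N for all N ≥ 1 by induction on N.
When N = 1: h(1) = 3 = 3·(1), so 3 | h(1).
Inductive step: assume the claim holds for N = m, i.e. 3 | h(m). Then
5^{m+1} − 2^{m+1} = 5·5^m − 2·2^m = 5·(5^m − 2^m) + (3)·2^m. The first term is divisible by 3 by the inductive hypothesis, and the second term (3)·2^m is divisible by 3 since 3 | 3. Hence 3 | h(m+1).
This completes the induction.
Therefore the largest such d is 3.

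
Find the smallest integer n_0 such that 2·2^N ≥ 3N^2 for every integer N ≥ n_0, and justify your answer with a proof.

n_0 = 6

At N = 5: 64 < 75, so the inequality fails and n_0 ≥ 6. We prove 2·2^N ≥ 3N^2 for all N ≥ 6.
When N = 6: 2·2^N = 128 and 3N^2 = 108, so 128 ≥ 108.
Inductive step: suppose the statement holds for some m ≥ 6, so 2·2^m ≥ 3m^2.
Then 2·2^(m + 1) = 2·(2·2^m) ≥ 2·(3m^2).
Also, for m ≥ 6 we have 2·(3m^2) ≥ 3(m+1)^2, since 2 ≥ (1 + 1/m)^2 for all m ≥ 6.
Combining, 2·2^(m + 1) ≥ 3(m+1)^2.
By induction, the statement is established for all N ≥ 6.
Hence the smallest such n_0 is 6.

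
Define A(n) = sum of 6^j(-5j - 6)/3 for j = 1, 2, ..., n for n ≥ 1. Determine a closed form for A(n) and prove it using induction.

We claim A(n) = -2·6^n(n + 1) + 2 for all n ≥ 1.
Base step (n = 1): A(1) = -22, and the closed form gives -22. They agree.
Suppose the result is true for n = j, so A(j) = -2·6^j(j + 1) + 2.
Then A(j+1) = A(j) + (6^j(-10j - 22)) = (-2·6^j(j + 1) + 2) + (6^j(-10j - 22)).
Simplifying, A(j+1) = -12·6^j·j - 24·6^j + 2 = -2·6^(j+1)((j+1) + 1) + 2,
which is the closed form with n = j+1.
Hence, by induction on n, the claim holds for every n ≥ 1.

A(n) = -2·6^n(n + 1) + 2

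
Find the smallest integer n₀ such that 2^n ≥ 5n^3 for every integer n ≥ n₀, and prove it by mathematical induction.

n₀ = 14

At n = 13: 8192 < 10985, so the inequality fails and n₀ ≥ 14. We prove 2^n ≥ 5n^3 for all n ≥ 14.
Base case (n = 14): 2^n = 16384 and 5n^3 = 13720, so 16384 ≥ 13720.
Inductive step: assume the claim holds for n = j, so 2^j ≥ 5j^3.
Then 2^(j + 1) = 2·(2^j) ≥ 2·(5j^3).
Also, for j ≥ 14 we have 2·(5j^3) ≥ 5(j+1)^3, since 2 ≥ (1 + 1/j)^3 for all j ≥ 14.
Combining, 2^(j + 1) ≥ 5(j+1)^3.
By induction, the statement is established for all n ≥ 14.
Hence the smallest such n₀ is 14.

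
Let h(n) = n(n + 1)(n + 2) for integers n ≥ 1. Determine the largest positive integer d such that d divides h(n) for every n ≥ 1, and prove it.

Computing the first values: h(1) = 6 and h(2) = 24; gcd(6, 24) = 6, so d ≤ 6.
We prove 6 | n(n + 1)(n + 2) for all n ≥ 1 by induction on n.
Base step (n = 1): h(1) = 6 = 6·(1), so 6 | h(1).
Inductive step: suppose the statement holds for some r ≥ 1, i.e. 6 | h(r). Then
h(r+1) − h(r) = (r+1)·(r+2)·(r+3) − r·(r+1)·(r+2) = (r+1)·(r+2)·[(r+3) − r] = 3·(r+1)·(r+2). The product of 2 consecutive integers is divisible by (2)! = 2, so h(r+1) − h(r) is divisible by 3·2 = 6. By the inductive hypothesis 6 | h(r), hence 6 | h(r+1).
This completes the induction.
Therefore the largest such d is 6.

d = 6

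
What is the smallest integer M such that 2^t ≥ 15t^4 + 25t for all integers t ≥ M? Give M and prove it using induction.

At t = 21: 2097152 < 2917740, so the inequality fails and M ≥ 22. We prove 2^t ≥ 15t^4 + 25t for all t ≥ 22.
For the base case t = 22: 2^t = 4194304 and 15t^4 + 25t = 3514390, so 4194304 ≥ 3514390.
Inductive step: suppose the statement holds for some i ≥ 22, so 2^i ≥ 15i^4 + 25i.
Then 2^(i + 1) = 2·(2^i) ≥ 2·(15i^4 + 25i).
Also, for i ≥ 22 we have 2·(15i^4 + 25i) ≥ 15(i+1)^4 + 25(i+1), since 2·(15i^4 + 25i) − (15(i+1)^4 + 25(i+1)) = 15i^4 - 60i^3 - 90i^2 - 35i - 40, which is nonnegative for all i ≥ 22.
Combining, 2^(i + 1) ≥ 15(i+1)^4 + 25(i+1).
Hence, by induction on t, the claim holds for every t ≥ 22.
Hence the smallest such M is 22.

M = 22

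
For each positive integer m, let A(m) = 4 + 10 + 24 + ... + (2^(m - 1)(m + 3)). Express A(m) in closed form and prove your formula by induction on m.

A(m) = 2^m(m + 2) - 2

We claim A(m) = 2^m(m + 2) - 2 for all m ≥ 1.
For the base case m = 1: A(1) = 4, and the closed form gives 4. They agree.
For the inductive step, assume it holds for an arbitrary r ≥ 1, so A(r) = 2^r(r + 2) - 2.
Then A(r+1) = A(r) + (2^r(r + 4)) = (2^r(r + 2) - 2) + (2^r(r + 4)).
Simplifying, A(r+1) = 2·2^r·r + 6·2^r - 2 = 2^(r+1)((r+1) + 2) - 2,
which is the closed form with m = r+1.
By the principle of mathematical induction, the result holds for all m ≥ 1.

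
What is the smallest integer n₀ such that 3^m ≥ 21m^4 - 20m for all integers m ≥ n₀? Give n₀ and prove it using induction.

n₀ = 12

At m = 11: 177147 < 307241, so the inequality fails and n₀ ≥ 12. We prove 3^m ≥ 21m^4 - 20m for all m ≥ 12.
Base step (m = 12): 3^m = 531441 and 21m^4 - 20m = 435216, so 531441 ≥ 435216.
For the inductive step, assume it holds for an arbitrary p ≥ 12, so 3^p ≥ 21p^4 - 20p.
Then 3^(p + 1) = 3·(3^p) ≥ 3·(21p^4 - 20p).
Also, for p ≥ 12 we have 3·(21p^4 - 20p) ≥ 21(p+1)^4 - 20(p+1), since 3·(21p^4 - 20p) − (21(p+1)^4 - 20(p+1)) = 42p^4 - 84p^3 - 126p^2 - 124p - 1, which is nonnegative for all p ≥ 12.
Combining, 3^(p + 1) ≥ 21(p+1)^4 - 20(p+1).
This completes the induction.
Hence the smallest such n₀ is 12.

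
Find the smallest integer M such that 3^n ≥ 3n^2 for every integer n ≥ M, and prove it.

At n = 2: 9 < 12, so the inequality fails and M ≥ 3. We prove 3^n ≥ 3n^2 for all n ≥ 3.
Base step (n = 3): 3^n = 27 and 3n^2 = 27, so 27 ≥ 27.
Inductive step: suppose the statement holds for some j ≥ 3, so 3^j ≥ 3j^2.
Then 3^(j + 1) = 3·(3^j) ≥ 3·(3j^2).
Also, for j ≥ 3 we have 3·(3j^2) ≥ 3(j+1)^2, since 3 ≥ (1 + 1/j)^2 for all j ≥ 3.
Combining, 3^(j + 1) ≥ 3(j+1)^2.
Hence, by induction on n, the claim holds for every n ≥ 3.
Hence the smallest such M is 3.

M = 3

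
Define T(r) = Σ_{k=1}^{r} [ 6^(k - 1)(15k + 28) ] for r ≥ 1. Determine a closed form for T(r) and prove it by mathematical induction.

We claim T(r) = 6^r(3r + 5) - 5 for all r ≥ 1.
For the base case r = 1: T(1) = 43, and the closed form gives 43. They agree.
Suppose the result is true for r = k, so T(k) = 6^k(3k + 5) - 5.
Then T(k+1) = T(k) + (6^k(15k + 43)) = (6^k(3k + 5) - 5) + (6^k(15k + 43)).
Simplifying, T(k+1) = 18·6^k·k + 48·6^k - 5 = 6^(k+1)(3(k+1) + 5) - 5,
which is the closed form with r = k+1.
By the principle of mathematical induction, the result holds for all r ≥ 1.

T(r) = 6^r(3r + 5) - 5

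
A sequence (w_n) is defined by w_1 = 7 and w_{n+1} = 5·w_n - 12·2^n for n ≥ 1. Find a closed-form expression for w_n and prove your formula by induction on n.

w_n = 2^(n + 2) - 5^(n - 1)

Computing the first terms: w_1 = 7, w_2 = 11, w_3 = 7. This suggests w_n = 2^(n + 2) - 5^(n - 1).
Base case (n = 1): the formula gives 7 = 7 = w_1.
Inductive step: suppose the statement holds for some m ≥ 1, so w_m = 2^(m + 2) - 5^(m - 1).
Then w_{m+1} = 5·w_m - 12·2^m = 5·(2^(m + 2) - 5^(m - 1)) - 12·2^m = 2^(m + 3) - 5^m = 2^((m+1) + 2) - 5^((m+1) - 1),
which is the claimed formula at n = m+1.
This completes the induction.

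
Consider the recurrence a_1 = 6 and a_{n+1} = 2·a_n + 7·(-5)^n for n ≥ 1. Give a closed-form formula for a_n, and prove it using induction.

Computing the first terms: a_1 = 6, a_2 = -23, a_3 = 129. This suggests a_n = -(-5)^n + 2^(n - 1).
For the base case n = 1: the formula gives 6 = 6 = a_1.
Suppose the result is true for n = j, so a_j = -(-5)^j + 2^(j - 1).
Then a_{j+1} = 2·a_j + 7·(-5)^j = 2·(-(-5)^j + 2^(j - 1)) + 7·(-5)^j = -(-5)^(j + 1) + 2^j = -(-5)^(j+1) + 2^((j+1) - 1),
which is the claimed formula at n = j+1.
This completes the induction.

a_n = -(-5)^n + 2^(n - 1)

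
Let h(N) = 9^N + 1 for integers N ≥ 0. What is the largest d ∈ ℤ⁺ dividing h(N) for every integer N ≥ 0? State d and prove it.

Computing the first values: h(0) = 2 and h(1) = 10; gcd(2, 10) = 2, so d ≤ 2.
We prove 2 | 9^N + 1 for all N ≥ 0 by induction on N.
Base step (N = 0): h(0) = 2 = 2·(1), so 2 | h(0).
Suppose the result is true for N = i, i.e. 2 | h(i). Then
h(i+1) = 9^(i+1) + 1 = 9·(9^i + 1) - 8 = 9·h(i) - 8. The first term is divisible by 2 by the inductive hypothesis, and -8 is divisible by 2. Hence 2 | h(i+1).
This completes the induction.
Therefore the largest such d is 2.

d = 2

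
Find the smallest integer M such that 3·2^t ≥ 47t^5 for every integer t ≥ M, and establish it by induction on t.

M = 29

At t = 28: 805306368 < 808887296, so the inequality fails and M ≥ 29. We prove 3·2^t ≥ 47t^5 for all t ≥ 29.
For the base case t = 29: 3·2^t = 1610612736 and 47t^5 = 964024003, so 1610612736 ≥ 964024003.
Suppose the result is true for t = i, so 3·2^i ≥ 47i^5.
Then 3·2^(i + 1) = 2·(3·2^i) ≥ 2·(47i^5).
Also, for i ≥ 29 we have 2·(47i^5) ≥ 47(i+1)^5, since 2 ≥ (1 + 1/i)^5 for all i ≥ 29.
Combining, 3·2^(i + 1) ≥ 47(i+1)^5.
By the principle of mathematical induction, the result holds for all t ≥ 29.
Hence the smallest such M is 29.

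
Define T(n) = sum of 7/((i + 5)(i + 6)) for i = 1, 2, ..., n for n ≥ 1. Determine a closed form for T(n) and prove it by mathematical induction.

We claim T(n) = 7n/(6(n + 6)) for all n ≥ 1.
Base step (n = 1): T(1) = 1/6, and the closed form gives 1/6. They agree.
Inductive step: assume the claim holds for n = i, so T(i) = 7i/(6(i + 6)).
Then T(i+1) = T(i) + (7/((i + 6)(i + 7))) = (7i/(6(i + 6))) + (7/((i + 6)(i + 7))).
Simplifying, T(i+1) = 7(i + 1)/(6(i + 7)) = 7(i+1)/(6((i+1) + 6)),
which is the closed form with n = i+1.
By induction, the statement is established for all n ≥ 1.

T(n) = 7n/(6(n + 6))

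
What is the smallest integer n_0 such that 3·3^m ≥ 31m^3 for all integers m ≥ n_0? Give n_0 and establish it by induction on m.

At m = 7: 6561 < 10633, so the inequality fails and n_0 ≥ 8. We prove 3·3^m ≥ 31m^3 for all m ≥ 8.
When m = 8: 3·3^m = 19683 and 31m^3 = 15872, so 19683 ≥ 15872.
Inductive step: assume the claim holds for m = r, so 3·3^r ≥ 31r^3.
Then 3·3^(r + 1) = 3·(3·3^r) ≥ 3·(31r^3).
Also, for r ≥ 8 we have 3·(31r^3) ≥ 31(r+1)^3, since 3 ≥ (1 + 1/r)^3 for all r ≥ 8.
Combining, 3·3^(r + 1) ≥ 31(r+1)^3.
By the principle of mathematical induction, the result holds for all m ≥ 8.
Hence the smallest such n_0 is 8.

n_0 = 8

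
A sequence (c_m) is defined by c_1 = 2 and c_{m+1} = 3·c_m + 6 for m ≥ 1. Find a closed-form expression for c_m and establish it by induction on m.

c_m = 5·3^(m - 1) - 3

Computing the first terms: c_1 = 2, c_2 = 12, c_3 = 42. This suggests c_m = 5·3^(m - 1) - 3.
Base step (m = 1): the formula gives 2 = 2 = c_1.
For the inductive step, assume it holds for an arbitrary i ≥ 1, so c_i = 5·3^(i - 1) - 3.
Then c_{i+1} = 3·c_i + 6 = 3·(5·3^(i - 1) - 3) + 6 = 5·3^i - 3 = 5·3^((i+1) - 1) - 3,
which is the claimed formula at m = i+1.
By the principle of mathematical induction, the result holds for all m ≥ 1.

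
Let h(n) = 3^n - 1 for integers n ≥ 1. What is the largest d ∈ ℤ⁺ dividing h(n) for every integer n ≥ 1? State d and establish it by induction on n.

Computing the first values: h(1) = 2 and h(2) = 8; gcd(2, 8) = 2, so d ≤ 2.
We prove 2 | 3^n - 1 for all n ≥ 1 by induction on n.
When n = 1: h(1) = 2 = 2·(1), so 2 | h(1).
For the inductive step, assume it holds for an arbitrary r ≥ 1, i.e. 2 | h(r). Then
3^{r+1} − 1^{r+1} = 3·3^r − 1·1^r = 3·(3^r − 1^r) + (2)·1^r. The first term is divisible by 2 by the inductive hypothesis, and the second term (2)·1^r is divisible by 2 since 2 | 2. Hence 2 | h(r+1).
By induction, the statement is established for all n ≥ 1.
Therefore the largest such d is 2.

d = 2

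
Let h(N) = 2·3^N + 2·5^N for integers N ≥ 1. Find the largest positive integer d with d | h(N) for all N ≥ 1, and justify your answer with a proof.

d = 4

Computing the first values: h(1) = 16 and h(2) = 68; gcd(16, 68) = 4, so d ≤ 4.
We prove 4 | 2·3^N + 2·5^N for all N ≥ 1 by induction on N.
For the base case N = 1: h(1) = 16 = 4·(4), so 4 | h(1).
Inductive step: suppose the statement holds for some p ≥ 1, i.e. 4 | h(p). Then
h(p+1) − 5·h(p) = (2·3^(p+1) + 2·5^(p+1)) − 5·(2·3^p + 2·5^p) = (2)·3^p·(3 − 5) = (-4)·3^p. Since 4 | h(p) by the inductive hypothesis, 4 | 5·h(p); and 4 | -4 since -4 = 4·-1. Therefore 4 | h(p+1).
By the principle of mathematical induction, the result holds for all N ≥ 1.
Therefore the largest such d is 4.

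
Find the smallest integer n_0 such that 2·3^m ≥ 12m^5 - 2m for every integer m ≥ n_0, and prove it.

n_0 = 14

At m = 13: 3188646 < 4455490, so the inequality fails and n_0 ≥ 14. We prove 2·3^m ≥ 12m^5 - 2m for all m ≥ 14.
Base step (m = 14): 2·3^m = 9565938 and 12m^5 - 2m = 6453860, so 9565938 ≥ 6453860.
For the inductive step, assume it holds for an arbitrary p ≥ 14, so 2·3^p ≥ 12p^5 - 2p.
Then 2·3^(p + 1) = 3·(2·3^p) ≥ 3·(12p^5 - 2p).
Also, for p ≥ 14 we have 3·(12p^5 - 2p) ≥ 12(p+1)^5 - 2(p+1), since 3·(12p^5 - 2p) − (12(p+1)^5 - 2(p+1)) = 24p^5 - 60p^4 - 120p^3 - 120p^2 - 64p - 10, which is nonnegative for all p ≥ 14.
Combining, 2·3^(p + 1) ≥ 12(p+1)^5 - 2(p+1).
Hence, by induction on m, the claim holds for every m ≥ 14.
Hence the smallest such n_0 is 14.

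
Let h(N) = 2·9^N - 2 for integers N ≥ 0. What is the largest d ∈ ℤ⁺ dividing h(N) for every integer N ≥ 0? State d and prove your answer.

Computing the first values: h(0) = 0 and h(1) = 16; gcd(0, 16) = 16, so d ≤ 16.
We prove 16 | 2·9^N - 2 for all N ≥ 0 by induction on N.
Base step (N = 0): h(0) = 0 = 16·(0), so 16 | h(0).
For the inductive step, assume it holds for an arbitrary m ≥ 0, i.e. 16 | h(m). Then
h(m+1) = 2·9^(m+1) - 2 = 9·(2·9^m - 2) + 16 = 9·h(m) + 16. The first term is divisible by 16 by the inductive hypothesis, and 16 is divisible by 16. Hence 16 | h(m+1).
By the principle of mathematical induction, the result holds for all N ≥ 0.
Therefore the largest such d is 16.

d = 16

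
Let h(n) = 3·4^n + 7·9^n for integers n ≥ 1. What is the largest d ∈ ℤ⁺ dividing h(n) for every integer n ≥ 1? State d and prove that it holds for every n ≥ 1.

Computing the first values: h(1) = 75 and h(2) = 615; gcd(75, 615) = 15, so d ≤ 15.
We prove 15 | 3·4^n + 7·9^n for all n ≥ 1 by induction on n.
When n = 1: h(1) = 75 = 15·(5), so 15 | h(1).
Inductive step: suppose the statement holds for some p ≥ 1, i.e. 15 | h(p). Then
h(p+1) − 9·h(p) = (3·4^(p+1) + 7·9^(p+1)) − 9·(3·4^p + 7·9^p) = (3)·4^p·(4 − 9) = (-15)·4^p. Since 15 | h(p) by the inductive hypothesis, 15 | 9·h(p); and 15 | -15 since -15 = 15·-1. Therefore 15 | h(p+1).
By the principle of mathematical induction, the result holds for all n ≥ 1.
Therefore the largest such d is 15.

d = 15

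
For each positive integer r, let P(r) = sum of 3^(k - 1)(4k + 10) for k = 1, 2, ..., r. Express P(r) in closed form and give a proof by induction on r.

P(r) = 2·3^r(r + 2) - 4

We claim P(r) = 2·3^r(r + 2) - 4 for all r ≥ 1.
When r = 1: P(1) = 14, and the closed form gives 14. They agree.
Inductive step: suppose the statement holds for some k ≥ 1, so P(k) = 2·3^k(k + 2) - 4.
Then P(k+1) = P(k) + (3^k(4k + 14)) = (2·3^k(k + 2) - 4) + (3^k(4k + 14)).
Simplifying, P(k+1) = 6·3^k·k + 18·3^k - 4 = 2·3^(k+1)((k+1) + 2) - 4,
which is the closed form with r = k+1.
By the principle of mathematical induction, the result holds for all r ≥ 1.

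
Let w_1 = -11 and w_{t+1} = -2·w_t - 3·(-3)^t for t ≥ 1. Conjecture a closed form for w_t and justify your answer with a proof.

w_t = (-2)^t - (-3)^(t + 1)

Computing the first terms: w_1 = -11, w_2 = 31, w_3 = -89. This suggests w_t = (-2)^t - (-3)^(t + 1).
Base case (t = 1): the formula gives -11 = -11 = w_1.
Inductive step: suppose the statement holds for some m ≥ 1, so w_m = (-2)^m - (-3)^(m + 1).
Then w_{m+1} = -2·w_m - 3·(-3)^m = -2·((-2)^m - (-3)^(m + 1)) - 3·(-3)^m = (-2)^(m + 1) - (-3)^(m + 2) = (-2)^(m+1) - (-3)^((m+1) + 1),
which is the claimed formula at t = m+1.
By the principle of mathematical induction, the result holds for all t ≥ 1.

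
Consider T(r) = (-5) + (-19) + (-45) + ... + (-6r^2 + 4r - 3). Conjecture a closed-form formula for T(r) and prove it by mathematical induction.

T(r) = -r(2r^2 + r + 2)

We claim T(r) = -r(2r^2 + r + 2) for all r ≥ 1.
Base case (r = 1): T(1) = -5, and the closed form gives -5. They agree.
Inductive step: assume the claim holds for r = k, so T(k) = k(-2k^2 - k - 2).
Then T(k+1) = T(k) + (4k - 6(k + 1)^2 + 1) = (k(-2k^2 - k - 2)) + (4k - 6(k + 1)^2 + 1).
Simplifying, T(k+1) = -(k + 1)(2k^2 + 5k + 5) = -(k+1)(2(k+1)^2 + (k+1) + 2),
which is the closed form with r = k+1.
By the principle of mathematical induction, the result holds for all r ≥ 1.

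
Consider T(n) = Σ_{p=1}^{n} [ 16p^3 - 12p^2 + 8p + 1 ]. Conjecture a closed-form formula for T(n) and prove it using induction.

We claim T(n) = n(4n^3 + 4n^2 + 2n + 3) for all n ≥ 1.
Base case (n = 1): T(1) = 13, and the closed form gives 13. They agree.
For the inductive step, assume it holds for an arbitrary p ≥ 1, so T(p) = p(4p^3 + 4p^2 + 2p + 3).
Then T(p+1) = T(p) + (16p^3 + 36p^2 + 32p + 13) = (p(4p^3 + 4p^2 + 2p + 3)) + (16p^3 + 36p^2 + 32p + 13).
Simplifying, T(p+1) = (p + 1)(4p^3 + 16p^2 + 22p + 13) = (p+1)(4(p+1)^3 + 4(p+1)^2 + 2(p+1) + 3),
which is the closed form with n = p+1.
This completes the induction.

T(n) = n(4n^3 + 4n^2 + 2n + 3)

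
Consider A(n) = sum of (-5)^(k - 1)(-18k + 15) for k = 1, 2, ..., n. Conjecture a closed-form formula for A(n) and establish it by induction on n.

We claim A(n) = (-5)^n(3n - 2) + 2 for all n ≥ 1.
Base step (n = 1): A(1) = -3, and the closed form gives -3. They agree.
Inductive step: assume the claim holds for n = k, so A(k) = (-5)^k(3k - 2) + 2.
Then A(k+1) = A(k) + ((-5)^k(-18k - 3)) = ((-5)^k(3k - 2) + 2) + ((-5)^k(-18k - 3)).
Simplifying, A(k+1) = -15(-5)^k·k - 5(-5)^k + 2 = (-5)^(k+1)(3(k+1) - 2) + 2,
which is the closed form with n = k+1.
By induction, the statement is established for all n ≥ 1.

A(n) = (-5)^n(3n - 2) + 2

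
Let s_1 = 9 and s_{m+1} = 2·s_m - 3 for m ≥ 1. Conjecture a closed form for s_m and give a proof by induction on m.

Computing the first terms: s_1 = 9, s_2 = 15, s_3 = 27. This suggests s_m = 3·2^m + 3.
When m = 1: the formula gives 9 = 9 = s_1.
Inductive step: suppose the statement holds for some r ≥ 1, so s_r = 3·2^r + 3.
Then s_{r+1} = 2·s_r - 3 = 2·(3·2^r + 3) - 3 = 3·2^(r + 1) + 3,
which is the claimed formula at m = r+1.
By induction, the statement is established for all m ≥ 1.

s_m = 3·2^m + 3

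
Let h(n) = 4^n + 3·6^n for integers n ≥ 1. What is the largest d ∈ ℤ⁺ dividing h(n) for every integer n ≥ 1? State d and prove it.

d = 2

Computing the first values: h(1) = 22 and h(2) = 124; gcd(22, 124) = 2, so d ≤ 2.
We prove 2 | 4^n + 3·6^n for all n ≥ 1 by induction on n.
When n = 1: h(1) = 22 = 2·(11), so 2 | h(1).
Suppose the result is true for n = r, i.e. 2 | h(r). Then
h(r+1) − 6·h(r) = (4^(r+1) + 3·6^(r+1)) − 6·(4^r + 3·6^r) = (1)·4^r·(4 − 6) = (-2)·4^r. Since 2 | h(r) by the inductive hypothesis, 2 | 6·h(r); and 2 | -2 since -2 = 2·-1. Therefore 2 | h(r+1).
Hence, by induction on n, the claim holds for every n ≥ 1.
Therefore the largest such d is 2.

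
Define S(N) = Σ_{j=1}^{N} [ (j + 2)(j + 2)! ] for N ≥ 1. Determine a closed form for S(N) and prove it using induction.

We claim S(N) = (N + 3)! - 6 for all N ≥ 1.
Base case (N = 1): S(1) = 18, and the closed form gives 18. They agree.
Inductive step: assume the claim holds for N = j, so S(j) = (j + 3)! - 6.
Then S(j+1) = S(j) + ((j + 3)(j + 3)!) = ((j + 3)! - 6) + ((j + 3)(j + 3)!).
Simplifying, S(j+1) = ((j+1) + 3)! - 6,
which is the closed form with N = j+1.
By the principle of mathematical induction, the result holds for all N ≥ 1.

S(N) = (N + 3)! - 6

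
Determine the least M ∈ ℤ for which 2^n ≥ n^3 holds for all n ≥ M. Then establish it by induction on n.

M = 10

At n = 9: 512 < 729, so the inequality fails and M ≥ 10. We prove 2^n ≥ n^3 for all n ≥ 10.
Base step (n = 10): 2^n = 1024 and n^3 = 1000, so 1024 ≥ 1000.
Suppose the result is true for n = j, so 2^j ≥ j^3.
Then 2^(j + 1) = 2·(2^j) ≥ 2·(j^3).
Also, for j ≥ 10 we have 2·(j^3) ≥ (j+1)^3, since 2 ≥ (1 + 1/j)^3 for all j ≥ 10.
Combining, 2^(j + 1) ≥ (j+1)^3.
This completes the induction.
Hence the smallest such M is 10.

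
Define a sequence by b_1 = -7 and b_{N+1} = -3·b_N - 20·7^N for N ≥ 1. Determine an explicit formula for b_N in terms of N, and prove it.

b_N = 7(-3)^(N - 1) - 2·7^N

Computing the first terms: b_1 = -7, b_2 = -119, b_3 = -623. This suggests b_N = 7(-3)^(N - 1) - 2·7^N.
Base step (N = 1): the formula gives -7 = -7 = b_1.
Inductive step: suppose the statement holds for some r ≥ 1, so b_r = 7(-3)^(r - 1) - 2·7^r.
Then b_{r+1} = -3·b_r - 20·7^r = -3·(7(-3)^(r - 1) - 2·7^r) - 20·7^r = 7(-3)^r - 2·7^(r + 1) = 7(-3)^((r+1) - 1) - 2·7^(r+1),
which is the claimed formula at N = r+1.
By induction, the statement is established for all N ≥ 1.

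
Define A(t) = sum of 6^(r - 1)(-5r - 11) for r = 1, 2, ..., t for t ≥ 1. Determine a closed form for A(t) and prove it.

We claim A(t) = -6^t(t + 2) + 2 for all t ≥ 1.
When t = 1: A(1) = -16, and the closed form gives -16. They agree.
Suppose the result is true for t = r, so A(r) = -6^r(r + 2) + 2.
Then A(r+1) = A(r) + (6^r(-5r - 16)) = (-6^r(r + 2) + 2) + (6^r(-5r - 16)).
Simplifying, A(r+1) = -6·6^r·r - 18·6^r + 2 = -6^(r+1)((r+1) + 2) + 2,
which is the closed form with t = r+1.
By the principle of mathematical induction, the result holds for all t ≥ 1.

A(t) = -6^t(t + 2) + 2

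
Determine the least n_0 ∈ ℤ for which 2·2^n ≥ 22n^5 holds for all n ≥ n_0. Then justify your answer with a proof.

At n = 27: 268435456 < 315675954, so the inequality fails and n_0 ≥ 28. We prove 2·2^n ≥ 22n^5 for all n ≥ 28.
Base case (n = 28): 2·2^n = 536870912 and 22n^5 = 378628096, so 536870912 ≥ 378628096.
For the inductive step, assume it holds for an arbitrary r ≥ 28, so 2·2^r ≥ 22r^5.
Then 2·2^(r + 1) = 2·(2·2^r) ≥ 2·(22r^5).
Also, for r ≥ 28 we have 2·(22r^5) ≥ 22(r+1)^5, since 2 ≥ (1 + 1/r)^5 for all r ≥ 28.
Combining, 2·2^(r + 1) ≥ 22(r+1)^5.
By the principle of mathematical induction, the result holds for all n ≥ 28.
Hence the smallest such n_0 is 28.

n_0 = 28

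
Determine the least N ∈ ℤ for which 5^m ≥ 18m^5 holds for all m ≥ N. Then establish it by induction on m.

At m = 8: 390625 < 589824, so the inequality fails and N ≥ 9. We prove 5^m ≥ 18m^5 for all m ≥ 9.
Base case (m = 9): 5^m = 1953125 and 18m^5 = 1062882, so 1953125 ≥ 1062882.
Suppose the result is true for m = k, so 5^k ≥ 18k^5.
Then 5^(k + 1) = 5·(5^k) ≥ 5·(18k^5).
Also, for k ≥ 9 we have 5·(18k^5) ≥ 18(k+1)^5, since 5 ≥ (1 + 1/k)^5 for all k ≥ 9.
Combining, 5^(k + 1) ≥ 18(k+1)^5.
This completes the induction.
Hence the smallest such N is 9.

N = 9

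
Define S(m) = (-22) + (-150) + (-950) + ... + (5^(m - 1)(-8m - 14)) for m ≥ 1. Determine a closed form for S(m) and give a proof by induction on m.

We claim S(m) = -5^m(2m + 3) + 3 for all m ≥ 1.
Base case (m = 1): S(1) = -22, and the closed form gives -22. They agree.
For the inductive step, assume it holds for an arbitrary j ≥ 1, so S(j) = -5^j(2j + 3) + 3.
Then S(j+1) = S(j) + (5^j(-8j - 22)) = (-5^j(2j + 3) + 3) + (5^j(-8j - 22)).
Simplifying, S(j+1) = -10·5^j·j - 25·5^j + 3 = -5^(j+1)(2(j+1) + 3) + 3,
which is the closed form with m = j+1.
This completes the induction.

S(m) = -5^m(2m + 3) + 3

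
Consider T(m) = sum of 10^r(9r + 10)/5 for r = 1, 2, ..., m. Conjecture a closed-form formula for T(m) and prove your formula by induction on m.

T(m) = 2·10^m(m + 1) - 2

We claim T(m) = 2·10^m(m + 1) - 2 for all m ≥ 1.
For the base case m = 1: T(1) = 38, and the closed form gives 38. They agree.
Inductive step: suppose the statement holds for some r ≥ 1, so T(r) = 2·10^r(r + 1) - 2.
Then T(r+1) = T(r) + (10^r(18r + 38)) = (2·10^r(r + 1) - 2) + (10^r(18r + 38)).
Simplifying, T(r+1) = 20·10^r·r + 40·10^r - 2 = 2·10^(r+1)((r+1) + 1) - 2,
which is the closed form with m = r+1.
By induction, the statement is established for all m ≥ 1.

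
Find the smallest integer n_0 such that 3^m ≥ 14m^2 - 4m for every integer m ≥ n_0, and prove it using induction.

At m = 5: 243 < 330, so the inequality fails and n_0 ≥ 6. We prove 3^m ≥ 14m^2 - 4m for all m ≥ 6.
For the base case m = 6: 3^m = 729 and 14m^2 - 4m = 480, so 729 ≥ 480.
Inductive step: assume the claim holds for m = j, so 3^j ≥ 14j^2 - 4j.
Then 3^(j + 1) = 3·(3^j) ≥ 3·(14j^2 - 4j).
Also, for j ≥ 6 we have 3·(14j^2 - 4j) ≥ 14(j+1)^2 - 4(j+1), since 3·(14j^2 - 4j) − (14(j+1)^2 - 4(j+1)) = 28j^2 - 36j - 10, which is nonnegative for all j ≥ 6.
Combining, 3^(j + 1) ≥ 14(j+1)^2 - 4(j+1).
By the principle of mathematical induction, the result holds for all m ≥ 6.
Hence the smallest such n_0 is 6.

n_0 = 6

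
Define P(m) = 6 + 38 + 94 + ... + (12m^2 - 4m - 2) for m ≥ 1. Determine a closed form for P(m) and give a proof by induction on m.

We claim P(m) = 2m(2m^2 + 2m - 1) for all m ≥ 1.
For the base case m = 1: P(1) = 6, and the closed form gives 6. They agree.
Suppose the result is true for m = p, so P(p) = 2p(2p^2 + 2p - 1).
Then P(p+1) = P(p) + (12p^2 + 20p + 6) = (2p(2p^2 + 2p - 1)) + (12p^2 + 20p + 6).
Simplifying, P(p+1) = 2(p + 1)(2p^2 + 6p + 3) = 2(p+1)(2(p+1)^2 + 2(p+1) - 1),
which is the closed form with m = p+1.
By induction, the statement is established for all m ≥ 1.

P(m) = 2m(2m^2 + 2m - 1)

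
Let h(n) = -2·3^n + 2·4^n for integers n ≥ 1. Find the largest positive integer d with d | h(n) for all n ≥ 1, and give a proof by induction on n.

Computing the first values: h(1) = 2 and h(2) = 14; gcd(2, 14) = 2, so d ≤ 2.
We prove 2 | -2·3^n + 2·4^n for all n ≥ 1 by induction on n.
Base step (n = 1): h(1) = 2 = 2·(1), so 2 | h(1).
Inductive step: suppose the statement holds for some p ≥ 1, i.e. 2 | h(p). Then
h(p+1) − 4·h(p) = (-2·3^(p+1) + 2·4^(p+1)) − 4·(-2·3^p + 2·4^p) = (-2)·3^p·(3 − 4) = (2)·3^p. Since 2 | h(p) by the inductive hypothesis, 2 | 4·h(p); and 2 | 2 since 2 = 2·1. Therefore 2 | h(p+1).
By induction, the statement is established for all n ≥ 1.
Therefore the largest such d is 2.

d = 2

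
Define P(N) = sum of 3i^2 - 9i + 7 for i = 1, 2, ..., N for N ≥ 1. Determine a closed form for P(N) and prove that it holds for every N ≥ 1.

We claim P(N) = N(N^2 - 3N + 3) for all N ≥ 1.
Base case (N = 1): P(1) = 1, and the closed form gives 1. They agree.
For the inductive step, assume it holds for an arbitrary i ≥ 1, so P(i) = i(i^2 - 3i + 3).
Then P(i+1) = P(i) + (3i^2 - 3i + 1) = (i(i^2 - 3i + 3)) + (3i^2 - 3i + 1).
Simplifying, P(i+1) = (i + 1)(i^2 - i + 1) = (i+1)((i+1)^2 - 3(i+1) + 3),
which is the closed form with N = i+1.
By induction, the statement is established for all N ≥ 1.

P(N) = N(N^2 - 3N + 3)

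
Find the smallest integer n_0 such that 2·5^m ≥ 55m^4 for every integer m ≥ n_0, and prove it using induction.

At m = 6: 31250 < 71280, so the inequality fails and n_0 ≥ 7. We prove 2·5^m ≥ 55m^4 for all m ≥ 7.
When m = 7: 2·5^m = 156250 and 55m^4 = 132055, so 156250 ≥ 132055.
For the inductive step, assume it holds for an arbitrary r ≥ 7, so 2·5^r ≥ 55r^4.
Then 2·5^(r + 1) = 5·(2·5^r) ≥ 5·(55r^4).
Also, for r ≥ 7 we have 5·(55r^4) ≥ 55(r+1)^4, since 5 ≥ (1 + 1/r)^4 for all r ≥ 7.
Combining, 2·5^(r + 1) ≥ 55(r+1)^4.
By the principle of mathematical induction, the result holds for all m ≥ 7.
Hence the smallest such n_0 is 7.

n_0 = 7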